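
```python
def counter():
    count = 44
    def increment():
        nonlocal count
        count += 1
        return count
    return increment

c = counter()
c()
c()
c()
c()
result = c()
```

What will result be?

Step 1: counter() creates closure with count = 44.
Step 2: Each c() call increments count via nonlocal. After 5 calls: 44 + 5 = 49.
Step 3: result = 49

The answer is 49.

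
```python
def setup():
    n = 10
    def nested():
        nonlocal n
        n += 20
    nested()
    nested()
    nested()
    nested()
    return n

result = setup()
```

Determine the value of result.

Step 1: n starts at 10.
Step 2: nested() is called 4 times, each adding 20.
Step 3: n = 10 + 20 * 4 = 90

The answer is 90.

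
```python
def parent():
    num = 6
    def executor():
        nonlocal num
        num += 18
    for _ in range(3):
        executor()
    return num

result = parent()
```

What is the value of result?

Step 1: num = 6.
Step 2: executor() is called 3 times in a loop, each adding 18 via nonlocal.
Step 3: num = 6 + 18 * 3 = 60

The answer is 60.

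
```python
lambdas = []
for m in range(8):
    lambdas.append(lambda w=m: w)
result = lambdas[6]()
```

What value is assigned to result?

Step 1: Default argument w=m captures m's value at each iteration.
Step 2: lambdas[6] captured w = 6 when m was 6.
Step 3: result = 6

The answer is 6.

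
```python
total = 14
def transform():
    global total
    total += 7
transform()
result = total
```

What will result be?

Step 1: total = 14 globally.
Step 2: transform() modifies global total: total += 7 = 21.
Step 3: result = 21

The answer is 21.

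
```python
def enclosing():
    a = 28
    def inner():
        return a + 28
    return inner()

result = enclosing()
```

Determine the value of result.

Step 1: enclosing() defines a = 28.
Step 2: inner() reads a = 28 from enclosing scope, returns 28 + 28 = 56.
Step 3: result = 56

The answer is 56.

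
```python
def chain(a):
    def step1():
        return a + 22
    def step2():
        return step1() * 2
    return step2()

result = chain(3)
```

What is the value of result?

Step 1: chain(3) captures a = 3.
Step 2: step2() calls step1() which returns 3 + 22 = 25.
Step 3: step2() returns 25 * 2 = 50

The answer is 50.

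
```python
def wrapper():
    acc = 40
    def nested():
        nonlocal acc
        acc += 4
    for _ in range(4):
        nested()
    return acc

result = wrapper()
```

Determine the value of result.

Step 1: acc = 40.
Step 2: nested() is called 4 times in a loop, each adding 4 via nonlocal.
Step 3: acc = 40 + 4 * 4 = 56

The answer is 56.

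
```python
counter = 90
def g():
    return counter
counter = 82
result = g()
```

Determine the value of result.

Step 1: counter is first set to 90, then reassigned to 82.
Step 2: g() is called after the reassignment, so it looks up the current global counter = 82.
Step 3: result = 82

The answer is 82.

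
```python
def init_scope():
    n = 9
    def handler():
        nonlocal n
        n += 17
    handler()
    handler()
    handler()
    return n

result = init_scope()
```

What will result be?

Step 1: n starts at 9.
Step 2: handler() is called 3 times, each adding 17.
Step 3: n = 9 + 17 * 3 = 60

The answer is 60.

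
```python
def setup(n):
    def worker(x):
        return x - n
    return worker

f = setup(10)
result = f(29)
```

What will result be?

Step 1: setup(10) creates a closure capturing n = 10.
Step 2: f(29) computes 29 - 10 = 19.
Step 3: result = 19

The answer is 19.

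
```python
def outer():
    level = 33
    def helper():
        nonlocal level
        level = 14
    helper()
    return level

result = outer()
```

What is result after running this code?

Step 1: outer() sets level = 33.
Step 2: helper() uses nonlocal to reassign level = 14.
Step 3: result = 14

The answer is 14.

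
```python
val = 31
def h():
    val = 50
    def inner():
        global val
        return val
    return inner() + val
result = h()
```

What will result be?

Step 1: Global val = 31. h() shadows with local val = 50.
Step 2: inner() uses global keyword, so inner() returns global val = 31.
Step 3: h() returns 31 + 50 = 81

The answer is 81.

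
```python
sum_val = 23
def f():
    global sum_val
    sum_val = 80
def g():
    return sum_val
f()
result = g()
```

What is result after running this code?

Step 1: sum_val = 23.
Step 2: f() sets global sum_val = 80.
Step 3: g() reads global sum_val = 80. result = 80

The answer is 80.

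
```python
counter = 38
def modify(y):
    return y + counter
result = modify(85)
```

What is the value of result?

Step 1: counter = 38 is defined globally.
Step 2: modify(85) uses parameter y = 85 and looks up counter from global scope = 38.
Step 3: result = 85 + 38 = 123

The answer is 123.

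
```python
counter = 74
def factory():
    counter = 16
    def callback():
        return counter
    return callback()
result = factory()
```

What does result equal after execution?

Step 1: counter = 74 globally, but factory() defines counter = 16 locally.
Step 2: callback() looks up counter. Not in local scope, so checks enclosing scope (factory) and finds counter = 16.
Step 3: result = 16

The answer is 16.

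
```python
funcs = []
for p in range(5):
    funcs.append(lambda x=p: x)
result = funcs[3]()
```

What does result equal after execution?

Step 1: Default argument x=p captures p's value at each iteration.
Step 2: funcs[3] captured x = 3 when p was 3.
Step 3: result = 3

The answer is 3.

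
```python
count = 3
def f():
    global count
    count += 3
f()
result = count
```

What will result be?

Step 1: count = 3 globally.
Step 2: f() modifies global count: count += 3 = 6.
Step 3: result = 6

The answer is 6.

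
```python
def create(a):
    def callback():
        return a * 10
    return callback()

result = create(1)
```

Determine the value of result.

Step 1: create(1) binds parameter a = 1.
Step 2: callback() accesses a = 1 from enclosing scope.
Step 3: result = 1 * 10 = 10

The answer is 10.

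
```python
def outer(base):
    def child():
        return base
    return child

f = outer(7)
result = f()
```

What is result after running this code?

Step 1: outer(7) creates closure capturing base = 7.
Step 2: f() returns the captured base = 7.
Step 3: result = 7

The answer is 7.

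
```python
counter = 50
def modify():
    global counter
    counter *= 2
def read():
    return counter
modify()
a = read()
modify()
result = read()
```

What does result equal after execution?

Step 1: counter = 50.
Step 2: First modify(): counter = 50 * 2 = 100.
Step 3: Second modify(): counter = 100 * 2 = 200.
Step 4: read() returns 200

The answer is 200.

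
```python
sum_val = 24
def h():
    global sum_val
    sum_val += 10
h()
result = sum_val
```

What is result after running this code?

Step 1: sum_val = 24 globally.
Step 2: h() modifies global sum_val: sum_val += 10 = 34.
Step 3: result = 34

The answer is 34.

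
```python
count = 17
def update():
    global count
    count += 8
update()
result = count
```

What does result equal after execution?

Step 1: count = 17 globally.
Step 2: update() modifies global count: count += 8 = 25.
Step 3: result = 25

The answer is 25.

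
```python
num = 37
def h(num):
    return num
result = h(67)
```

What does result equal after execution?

Step 1: Global num = 37.
Step 2: h(67) takes parameter num = 67, which shadows the global.
Step 3: result = 67

The answer is 67.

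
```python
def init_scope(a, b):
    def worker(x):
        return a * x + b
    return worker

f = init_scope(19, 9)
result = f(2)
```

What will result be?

Step 1: init_scope(19, 9) captures a = 19, b = 9.
Step 2: f(2) computes 19 * 2 + 9 = 47.
Step 3: result = 47

The answer is 47.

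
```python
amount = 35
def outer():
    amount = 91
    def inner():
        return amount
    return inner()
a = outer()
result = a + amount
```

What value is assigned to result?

Step 1: outer() has local amount = 91. inner() reads from enclosing.
Step 2: outer() returns 91. Global amount = 35 unchanged.
Step 3: result = 91 + 35 = 126

The answer is 126.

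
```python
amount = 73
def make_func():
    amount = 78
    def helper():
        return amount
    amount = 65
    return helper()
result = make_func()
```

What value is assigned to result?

Step 1: make_func() sets amount = 78, then later amount = 65.
Step 2: helper() is called after amount is reassigned to 65. Closures capture variables by reference, not by value.
Step 3: result = 65

The answer is 65.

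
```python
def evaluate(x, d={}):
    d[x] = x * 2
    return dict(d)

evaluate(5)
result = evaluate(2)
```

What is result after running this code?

Step 1: Mutable default dict is shared across calls.
Step 2: First call adds 5: 10. Second call adds 2: 4.
Step 3: result = {5: 10, 2: 4}

The answer is {5: 10, 2: 4}.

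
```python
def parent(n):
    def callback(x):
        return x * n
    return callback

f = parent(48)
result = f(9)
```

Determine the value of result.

Step 1: parent(48) creates a closure capturing n = 48.
Step 2: f(9) computes 9 * 48 = 432.
Step 3: result = 432

The answer is 432.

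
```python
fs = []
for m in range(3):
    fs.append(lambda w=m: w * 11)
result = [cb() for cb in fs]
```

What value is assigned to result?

Step 1: Default arg w=m captures m at each iteration.
Step 2: fs[k] has w defaulting to k, returns k * 11.
Step 3: result = [0, 11, 22]

The answer is [0, 11, 22].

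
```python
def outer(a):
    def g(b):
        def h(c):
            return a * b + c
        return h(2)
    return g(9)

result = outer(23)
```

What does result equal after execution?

Step 1: a = 23, b = 9, c = 2.
Step 2: h() computes a * b + c = 23 * 9 + 2 = 209.
Step 3: result = 209

The answer is 209.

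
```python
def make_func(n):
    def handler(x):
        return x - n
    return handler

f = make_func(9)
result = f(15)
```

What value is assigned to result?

Step 1: make_func(9) creates a closure capturing n = 9.
Step 2: f(15) computes 15 - 9 = 6.
Step 3: result = 6

The answer is 6.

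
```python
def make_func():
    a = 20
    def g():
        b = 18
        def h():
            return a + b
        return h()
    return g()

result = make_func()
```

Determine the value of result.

Step 1: make_func() defines a = 20. g() defines b = 18.
Step 2: h() accesses both from enclosing scopes: a = 20, b = 18.
Step 3: result = 20 + 18 = 38

The answer is 38.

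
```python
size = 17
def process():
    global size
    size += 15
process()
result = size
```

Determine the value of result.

Step 1: size = 17 globally.
Step 2: process() modifies global size: size += 15 = 32.
Step 3: result = 32

The answer is 32.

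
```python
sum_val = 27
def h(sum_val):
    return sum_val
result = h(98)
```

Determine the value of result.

Step 1: Global sum_val = 27.
Step 2: h(98) takes parameter sum_val = 98, which shadows the global.
Step 3: result = 98

The answer is 98.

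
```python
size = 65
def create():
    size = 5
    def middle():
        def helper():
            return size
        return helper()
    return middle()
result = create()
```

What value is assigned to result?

Step 1: create() defines size = 5. middle() and helper() have no local size.
Step 2: helper() checks local (none), enclosing middle() (none), enclosing create() and finds size = 5.
Step 3: result = 5

The answer is 5.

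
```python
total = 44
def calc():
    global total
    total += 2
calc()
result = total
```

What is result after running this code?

Step 1: total = 44 globally.
Step 2: calc() modifies global total: total += 2 = 46.
Step 3: result = 46

The answer is 46.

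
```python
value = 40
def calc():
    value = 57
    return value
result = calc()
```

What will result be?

Step 1: Global value = 40.
Step 2: calc() creates local value = 57, shadowing the global.
Step 3: Returns local value = 57. result = 57

The answer is 57.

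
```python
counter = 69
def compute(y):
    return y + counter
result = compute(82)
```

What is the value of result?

Step 1: counter = 69 is defined globally.
Step 2: compute(82) uses parameter y = 82 and looks up counter from global scope = 69.
Step 3: result = 82 + 69 = 151

The answer is 151.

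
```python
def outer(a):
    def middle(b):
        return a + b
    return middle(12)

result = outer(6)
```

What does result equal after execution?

Step 1: outer(6) passes a = 6.
Step 2: middle(12) has b = 12, reads a = 6 from enclosing.
Step 3: result = 6 + 12 = 18

The answer is 18.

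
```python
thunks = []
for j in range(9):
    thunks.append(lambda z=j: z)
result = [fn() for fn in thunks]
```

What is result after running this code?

Step 1: Default arg z=j captures j at each iteration.
Step 2: Each lambda has its own default: 0, 1, ..., 8.
Step 3: result = [0, 1, 2, 3, 4, 5, 6, 7, 8]

The answer is [0, 1, 2, 3, 4, 5, 6, 7, 8].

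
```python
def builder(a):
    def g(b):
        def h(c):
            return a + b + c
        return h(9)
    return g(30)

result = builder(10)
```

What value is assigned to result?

Step 1: a = 10, b = 30, c = 9 across three nested scopes.
Step 2: h() accesses all three via LEGB rule.
Step 3: result = 10 + 30 + 9 = 49

The answer is 49.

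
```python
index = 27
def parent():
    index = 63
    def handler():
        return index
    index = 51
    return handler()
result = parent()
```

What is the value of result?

Step 1: parent() sets index = 63, then later index = 51.
Step 2: handler() is called after index is reassigned to 51. Closures capture variables by reference, not by value.
Step 3: result = 51

The answer is 51.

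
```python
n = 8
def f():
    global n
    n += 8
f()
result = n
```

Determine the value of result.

Step 1: n = 8 globally.
Step 2: f() modifies global n: n += 8 = 16.
Step 3: result = 16

The answer is 16.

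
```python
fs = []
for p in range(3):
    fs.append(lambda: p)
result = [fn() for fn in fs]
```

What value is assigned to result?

Step 1: All 3 lambdas share the same variable p.
Step 2: After the loop, p = 2.
Step 3: Each call returns 2. result = [2, 2, 2]

The answer is [2, 2, 2].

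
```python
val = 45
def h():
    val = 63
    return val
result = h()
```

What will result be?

Step 1: Global val = 45.
Step 2: h() creates local val = 63, shadowing the global.
Step 3: Returns local val = 63. result = 63

The answer is 63.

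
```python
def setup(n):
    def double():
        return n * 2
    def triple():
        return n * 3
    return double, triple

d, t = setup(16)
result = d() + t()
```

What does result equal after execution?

Step 1: Both closures capture the same n = 16.
Step 2: d() = 16 * 2 = 32, t() = 16 * 3 = 48.
Step 3: result = 32 + 48 = 80

The answer is 80.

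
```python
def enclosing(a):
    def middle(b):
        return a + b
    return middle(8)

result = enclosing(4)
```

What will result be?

Step 1: enclosing(4) passes a = 4.
Step 2: middle(8) has b = 8, reads a = 4 from enclosing.
Step 3: result = 4 + 8 = 12

The answer is 12.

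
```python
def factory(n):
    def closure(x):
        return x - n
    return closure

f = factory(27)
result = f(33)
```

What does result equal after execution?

Step 1: factory(27) creates a closure capturing n = 27.
Step 2: f(33) computes 33 - 27 = 6.
Step 3: result = 6

The answer is 6.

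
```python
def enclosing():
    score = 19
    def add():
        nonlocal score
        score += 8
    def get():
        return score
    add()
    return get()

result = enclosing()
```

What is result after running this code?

Step 1: score = 19. add() modifies it via nonlocal, get() reads it.
Step 2: add() makes score = 19 + 8 = 27.
Step 3: get() returns 27. result = 27

The answer is 27.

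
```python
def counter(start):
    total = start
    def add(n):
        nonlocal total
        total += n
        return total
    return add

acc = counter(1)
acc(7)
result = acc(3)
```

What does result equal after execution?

Step 1: counter(1) creates closure with total = 1.
Step 2: First acc(7): total = 1 + 7 = 8.
Step 3: Second acc(3): total = 8 + 3 = 11. result = 11

The answer is 11.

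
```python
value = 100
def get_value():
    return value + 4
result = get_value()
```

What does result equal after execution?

Step 1: value = 100 is defined globally.
Step 2: get_value() looks up value from global scope = 100, then computes 100 + 4 = 104.
Step 3: result = 104

The answer is 104.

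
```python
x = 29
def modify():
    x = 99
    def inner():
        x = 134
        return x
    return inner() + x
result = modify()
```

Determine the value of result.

Step 1: modify() has local x = 99. inner() has local x = 134.
Step 2: inner() returns its local x = 134.
Step 3: modify() returns 134 + its own x (99) = 233

The answer is 233.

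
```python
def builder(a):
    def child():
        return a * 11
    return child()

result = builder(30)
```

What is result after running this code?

Step 1: builder(30) binds parameter a = 30.
Step 2: child() accesses a = 30 from enclosing scope.
Step 3: result = 30 * 11 = 330

The answer is 330.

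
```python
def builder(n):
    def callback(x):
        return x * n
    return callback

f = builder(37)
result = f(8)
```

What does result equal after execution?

Step 1: builder(37) creates a closure capturing n = 37.
Step 2: f(8) computes 8 * 37 = 296.
Step 3: result = 296

The answer is 296.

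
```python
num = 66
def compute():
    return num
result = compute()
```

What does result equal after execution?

Step 1: num = 66 is defined in the global scope.
Step 2: compute() looks up num. No local num exists, so Python checks the global scope via LEGB rule and finds num = 66.
Step 3: result = 66

The answer is 66.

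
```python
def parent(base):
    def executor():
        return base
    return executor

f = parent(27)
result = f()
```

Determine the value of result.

Step 1: parent(27) creates closure capturing base = 27.
Step 2: f() returns the captured base = 27.
Step 3: result = 27

The answer is 27.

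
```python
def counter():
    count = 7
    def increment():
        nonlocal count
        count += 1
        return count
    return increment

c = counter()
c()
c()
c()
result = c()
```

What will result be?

Step 1: counter() creates closure with count = 7.
Step 2: Each c() call increments count via nonlocal. After 4 calls: 7 + 4 = 11.
Step 3: result = 11

The answer is 11.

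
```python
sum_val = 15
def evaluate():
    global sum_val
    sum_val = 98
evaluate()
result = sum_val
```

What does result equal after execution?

Step 1: sum_val = 15 globally.
Step 2: evaluate() declares global sum_val and sets it to 98.
Step 3: After evaluate(), global sum_val = 98. result = 98

The answer is 98.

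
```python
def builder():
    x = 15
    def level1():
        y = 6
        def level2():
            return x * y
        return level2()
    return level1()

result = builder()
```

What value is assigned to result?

Step 1: x = 15 in builder. y = 6 in level1.
Step 2: level2() reads x = 15 and y = 6 from enclosing scopes.
Step 3: result = 15 * 6 = 90

The answer is 90.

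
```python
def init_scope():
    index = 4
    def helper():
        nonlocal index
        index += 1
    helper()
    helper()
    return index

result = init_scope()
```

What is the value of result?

Step 1: index starts at 4.
Step 2: helper() is called 2 times, each adding 1.
Step 3: index = 4 + 1 * 2 = 6

The answer is 6.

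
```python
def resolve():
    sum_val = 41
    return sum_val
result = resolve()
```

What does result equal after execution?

Step 1: resolve() defines sum_val = 41 in its local scope.
Step 2: return sum_val finds the local variable sum_val = 41.
Step 3: result = 41

The answer is 41.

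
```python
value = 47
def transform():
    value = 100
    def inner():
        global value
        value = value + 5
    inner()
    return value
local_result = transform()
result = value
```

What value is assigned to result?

Step 1: Global value = 47. transform() creates local value = 100.
Step 2: inner() declares global value and adds 5: global value = 47 + 5 = 52.
Step 3: transform() returns its local value = 100 (unaffected by inner).
Step 4: result = global value = 52

The answer is 52.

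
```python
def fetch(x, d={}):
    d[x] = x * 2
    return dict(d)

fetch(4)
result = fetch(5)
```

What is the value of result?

Step 1: Mutable default dict is shared across calls.
Step 2: First call adds 4: 8. Second call adds 5: 10.
Step 3: result = {4: 8, 5: 10}

The answer is {4: 8, 5: 10}.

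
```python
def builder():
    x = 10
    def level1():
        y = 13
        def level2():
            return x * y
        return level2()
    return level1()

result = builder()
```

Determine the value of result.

Step 1: x = 10 in builder. y = 13 in level1.
Step 2: level2() reads x = 10 and y = 13 from enclosing scopes.
Step 3: result = 10 * 13 = 130

The answer is 130.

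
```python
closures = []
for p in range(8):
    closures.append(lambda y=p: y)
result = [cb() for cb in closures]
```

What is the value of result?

Step 1: Default arg y=p captures p at each iteration.
Step 2: Each lambda has its own default: 0, 1, ..., 7.
Step 3: result = [0, 1, 2, 3, 4, 5, 6, 7]

The answer is [0, 1, 2, 3, 4, 5, 6, 7].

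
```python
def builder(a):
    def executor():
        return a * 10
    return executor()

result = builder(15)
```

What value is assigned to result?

Step 1: builder(15) binds parameter a = 15.
Step 2: executor() accesses a = 15 from enclosing scope.
Step 3: result = 15 * 10 = 150

The answer is 150.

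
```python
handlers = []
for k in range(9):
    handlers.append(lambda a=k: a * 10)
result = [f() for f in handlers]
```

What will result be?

Step 1: Default arg a=k captures k at each iteration.
Step 2: handlers[k] has a defaulting to k, returns k * 10.
Step 3: result = [0, 10, 20, 30, 40, 50, 60, 70, 80]

The answer is [0, 10, 20, 30, 40, 50, 60, 70, 80].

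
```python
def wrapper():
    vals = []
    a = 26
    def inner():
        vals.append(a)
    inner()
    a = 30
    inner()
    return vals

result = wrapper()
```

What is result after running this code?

Step 1: a = 26. inner() appends current a to vals.
Step 2: First inner(): appends 26. Then a = 30.
Step 3: Second inner(): appends 30 (closure sees updated a). result = [26, 30]

The answer is [26, 30].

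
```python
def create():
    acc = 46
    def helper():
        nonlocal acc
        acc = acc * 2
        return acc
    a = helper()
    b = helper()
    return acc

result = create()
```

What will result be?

Step 1: acc starts at 46.
Step 2: First helper(): acc = 46 * 2 = 92.
Step 3: Second helper(): acc = 92 * 2 = 184.
Step 4: result = 184

The answer is 184.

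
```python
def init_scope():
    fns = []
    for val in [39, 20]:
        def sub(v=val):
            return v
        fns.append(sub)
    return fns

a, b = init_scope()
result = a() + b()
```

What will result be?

Step 1: Default argument v=val captures val at each iteration.
Step 2: a() returns 39 (captured at first iteration), b() returns 20 (captured at second).
Step 3: result = 39 + 20 = 59

The answer is 59.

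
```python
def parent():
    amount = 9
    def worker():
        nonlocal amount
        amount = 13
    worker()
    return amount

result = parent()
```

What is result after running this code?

Step 1: parent() sets amount = 9.
Step 2: worker() uses nonlocal to reassign amount = 13.
Step 3: result = 13

The answer is 13.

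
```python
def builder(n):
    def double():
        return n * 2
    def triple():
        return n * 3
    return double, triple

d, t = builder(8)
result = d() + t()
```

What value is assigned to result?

Step 1: Both closures capture the same n = 8.
Step 2: d() = 8 * 2 = 16, t() = 8 * 3 = 24.
Step 3: result = 16 + 24 = 40

The answer is 40.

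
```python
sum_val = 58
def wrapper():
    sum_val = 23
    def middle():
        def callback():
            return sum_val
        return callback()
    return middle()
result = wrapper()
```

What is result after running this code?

Step 1: wrapper() defines sum_val = 23. middle() and callback() have no local sum_val.
Step 2: callback() checks local (none), enclosing middle() (none), enclosing wrapper() and finds sum_val = 23.
Step 3: result = 23

The answer is 23.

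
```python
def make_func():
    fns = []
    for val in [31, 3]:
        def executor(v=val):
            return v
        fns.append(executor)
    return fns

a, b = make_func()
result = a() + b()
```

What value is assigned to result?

Step 1: Default argument v=val captures val at each iteration.
Step 2: a() returns 31 (captured at first iteration), b() returns 3 (captured at second).
Step 3: result = 31 + 3 = 34

The answer is 34.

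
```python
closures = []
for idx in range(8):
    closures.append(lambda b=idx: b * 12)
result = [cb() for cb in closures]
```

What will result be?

Step 1: Default arg b=idx captures idx at each iteration.
Step 2: closures[k] has b defaulting to k, returns k * 12.
Step 3: result = [0, 12, 24, 36, 48, 60, 72, 84]

The answer is [0, 12, 24, 36, 48, 60, 72, 84].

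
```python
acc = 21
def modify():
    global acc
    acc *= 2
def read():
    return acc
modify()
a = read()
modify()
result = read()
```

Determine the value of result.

Step 1: acc = 21.
Step 2: First modify(): acc = 21 * 2 = 42.
Step 3: Second modify(): acc = 42 * 2 = 84.
Step 4: read() returns 84

The answer is 84.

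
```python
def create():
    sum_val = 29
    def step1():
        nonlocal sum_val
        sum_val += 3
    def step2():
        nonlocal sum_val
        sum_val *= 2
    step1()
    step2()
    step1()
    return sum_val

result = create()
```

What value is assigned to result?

Step 1: sum_val = 29.
Step 2: step1(): sum_val = 29 + 3 = 32.
Step 3: step2(): sum_val = 32 * 2 = 64.
Step 4: step1(): sum_val = 64 + 3 = 67. result = 67

The answer is 67.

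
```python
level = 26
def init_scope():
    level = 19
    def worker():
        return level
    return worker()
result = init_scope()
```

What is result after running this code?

Step 1: level = 26 globally, but init_scope() defines level = 19 locally.
Step 2: worker() looks up level. Not in local scope, so checks enclosing scope (init_scope) and finds level = 19.
Step 3: result = 19

The answer is 19.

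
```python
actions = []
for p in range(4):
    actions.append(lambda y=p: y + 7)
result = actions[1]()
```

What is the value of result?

Step 1: Default argument y=p captures p's value at definition time.
Step 2: actions[1] was defined when p = 1, so y defaults to 1.
Step 3: result = 1 + 7 = 8 (default arg fixes the late binding issue)

The answer is 8.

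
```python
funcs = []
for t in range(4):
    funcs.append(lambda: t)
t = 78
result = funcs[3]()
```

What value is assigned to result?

Step 1: Lambdas capture the variable t by reference, not by value.
Step 2: After the loop, t is reassigned to 78.
Step 3: funcs[3]() looks up the current t = 78. result = 78

The answer is 78.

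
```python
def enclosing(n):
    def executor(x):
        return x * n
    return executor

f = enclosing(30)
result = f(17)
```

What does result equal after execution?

Step 1: enclosing(30) creates a closure capturing n = 30.
Step 2: f(17) computes 17 * 30 = 510.
Step 3: result = 510

The answer is 510.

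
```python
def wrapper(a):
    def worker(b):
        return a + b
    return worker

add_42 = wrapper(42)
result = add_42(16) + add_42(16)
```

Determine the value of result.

Step 1: add_42 captures a = 42.
Step 2: add_42(16) = 42 + 16 = 58, called twice.
Step 3: result = 58 + 58 = 116

The answer is 116.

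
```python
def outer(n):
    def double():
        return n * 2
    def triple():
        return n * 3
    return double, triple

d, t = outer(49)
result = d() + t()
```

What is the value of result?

Step 1: Both closures capture the same n = 49.
Step 2: d() = 49 * 2 = 98, t() = 49 * 3 = 147.
Step 3: result = 98 + 147 = 245

The answer is 245.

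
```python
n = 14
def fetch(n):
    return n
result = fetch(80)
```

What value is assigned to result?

Step 1: Global n = 14.
Step 2: fetch(80) takes parameter n = 80, which shadows the global.
Step 3: result = 80

The answer is 80.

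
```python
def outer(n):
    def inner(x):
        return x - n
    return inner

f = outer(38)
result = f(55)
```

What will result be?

Step 1: outer(38) creates a closure capturing n = 38.
Step 2: f(55) computes 55 - 38 = 17.
Step 3: result = 17

The answer is 17.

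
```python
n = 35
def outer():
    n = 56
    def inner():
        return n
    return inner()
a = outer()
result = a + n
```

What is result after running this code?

Step 1: outer() has local n = 56. inner() reads from enclosing.
Step 2: outer() returns 56. Global n = 35 unchanged.
Step 3: result = 56 + 35 = 91

The answer is 91.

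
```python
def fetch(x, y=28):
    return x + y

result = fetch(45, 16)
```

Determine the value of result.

Step 1: fetch(45, 16) overrides default y with 16.
Step 2: Returns 45 + 16 = 61.
Step 3: result = 61

The answer is 61.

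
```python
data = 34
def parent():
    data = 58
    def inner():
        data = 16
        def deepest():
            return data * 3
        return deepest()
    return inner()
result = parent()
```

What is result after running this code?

Step 1: deepest() looks up data through LEGB: not local, finds data = 16 in enclosing inner().
Step 2: Returns 16 * 3 = 48.
Step 3: result = 48

The answer is 48.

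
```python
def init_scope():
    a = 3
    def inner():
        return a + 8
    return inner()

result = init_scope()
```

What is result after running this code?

Step 1: init_scope() defines a = 3.
Step 2: inner() reads a = 3 from enclosing scope, returns 3 + 8 = 11.
Step 3: result = 11

The answer is 11.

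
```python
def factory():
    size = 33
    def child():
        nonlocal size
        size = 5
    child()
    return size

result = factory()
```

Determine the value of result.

Step 1: factory() sets size = 33.
Step 2: child() uses nonlocal to reassign size = 5.
Step 3: result = 5

The answer is 5.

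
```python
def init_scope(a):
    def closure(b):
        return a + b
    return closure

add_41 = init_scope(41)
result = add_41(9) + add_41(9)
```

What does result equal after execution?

Step 1: add_41 captures a = 41.
Step 2: add_41(9) = 41 + 9 = 50, called twice.
Step 3: result = 50 + 50 = 100

The answer is 100.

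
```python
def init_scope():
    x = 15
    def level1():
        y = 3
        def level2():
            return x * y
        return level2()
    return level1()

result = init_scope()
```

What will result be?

Step 1: x = 15 in init_scope. y = 3 in level1.
Step 2: level2() reads x = 15 and y = 3 from enclosing scopes.
Step 3: result = 15 * 3 = 45

The answer is 45.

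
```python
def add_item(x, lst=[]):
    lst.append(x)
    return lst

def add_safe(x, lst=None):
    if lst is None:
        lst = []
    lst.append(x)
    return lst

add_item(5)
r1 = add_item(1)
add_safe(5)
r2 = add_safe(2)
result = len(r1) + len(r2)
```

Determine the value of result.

Step 1: add_item shares mutable default: after 2 calls, lst = [5, 1], len = 2.
Step 2: add_safe creates fresh list each time: r2 = [2], len = 1.
Step 3: result = 2 + 1 = 3

The answer is 3.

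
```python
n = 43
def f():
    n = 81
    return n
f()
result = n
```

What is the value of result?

Step 1: Global n = 43.
Step 2: f() creates local n = 81 (shadow, not modification).
Step 3: After f() returns, global n is unchanged. result = 43

The answer is 43.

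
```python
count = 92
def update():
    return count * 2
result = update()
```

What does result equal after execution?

Step 1: count = 92 is defined globally.
Step 2: update() looks up count from global scope = 92, then computes 92 * 2 = 184.
Step 3: result = 184

The answer is 184.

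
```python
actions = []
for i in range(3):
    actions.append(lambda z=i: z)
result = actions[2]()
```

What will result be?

Step 1: Default argument z=i captures i's value at each iteration.
Step 2: actions[2] captured z = 2 when i was 2.
Step 3: result = 2

The answer is 2.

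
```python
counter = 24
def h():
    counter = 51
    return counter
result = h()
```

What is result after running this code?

Step 1: Global counter = 24.
Step 2: h() creates local counter = 51, shadowing the global.
Step 3: Returns local counter = 51. result = 51

The answer is 51.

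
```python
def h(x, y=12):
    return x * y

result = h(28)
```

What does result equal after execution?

Step 1: h(28) uses default y = 12.
Step 2: Returns 28 * 12 = 336.
Step 3: result = 336

The answer is 336.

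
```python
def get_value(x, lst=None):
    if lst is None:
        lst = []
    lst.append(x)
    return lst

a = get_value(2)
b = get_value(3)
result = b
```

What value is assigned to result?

Step 1: None default with guard creates a NEW list each call.
Step 2: a = [2] (fresh list). b = [3] (another fresh list).
Step 3: result = [3] (this is the fix for mutable default)

The answer is [3].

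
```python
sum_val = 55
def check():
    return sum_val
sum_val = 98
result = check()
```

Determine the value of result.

Step 1: sum_val is first set to 55, then reassigned to 98.
Step 2: check() is called after the reassignment, so it looks up the current global sum_val = 98.
Step 3: result = 98

The answer is 98.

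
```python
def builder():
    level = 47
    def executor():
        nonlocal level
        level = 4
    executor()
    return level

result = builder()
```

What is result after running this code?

Step 1: builder() sets level = 47.
Step 2: executor() uses nonlocal to reassign level = 4.
Step 3: result = 4

The answer is 4.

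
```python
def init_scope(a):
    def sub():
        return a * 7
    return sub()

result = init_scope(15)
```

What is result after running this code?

Step 1: init_scope(15) binds parameter a = 15.
Step 2: sub() accesses a = 15 from enclosing scope.
Step 3: result = 15 * 7 = 105

The answer is 105.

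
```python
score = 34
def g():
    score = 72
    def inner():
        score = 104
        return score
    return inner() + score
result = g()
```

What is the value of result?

Step 1: g() has local score = 72. inner() has local score = 104.
Step 2: inner() returns its local score = 104.
Step 3: g() returns 104 + its own score (72) = 176

The answer is 176.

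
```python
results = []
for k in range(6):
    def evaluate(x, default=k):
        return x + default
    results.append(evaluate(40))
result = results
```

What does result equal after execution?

Step 1: Default argument default=k is evaluated at function definition time.
Step 2: Each iteration creates evaluate with default = current k value.
Step 3: evaluate(40) returns 40 + default. results = [40, 41, 42, 43, 44, 45]

The answer is [40, 41, 42, 43, 44, 45].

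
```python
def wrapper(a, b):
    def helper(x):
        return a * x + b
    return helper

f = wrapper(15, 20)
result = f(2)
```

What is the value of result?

Step 1: wrapper(15, 20) captures a = 15, b = 20.
Step 2: f(2) computes 15 * 2 + 20 = 50.
Step 3: result = 50

The answer is 50.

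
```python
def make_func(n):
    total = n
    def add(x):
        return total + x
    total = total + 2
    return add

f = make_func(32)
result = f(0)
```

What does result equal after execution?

Step 1: make_func(32) sets total = 32, then total = 32 + 2 = 34.
Step 2: Closures capture by reference, so add sees total = 34.
Step 3: f(0) returns 34 + 0 = 34

The answer is 34.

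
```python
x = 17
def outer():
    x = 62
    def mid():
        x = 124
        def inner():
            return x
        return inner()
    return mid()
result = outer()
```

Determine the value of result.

Step 1: Three levels of shadowing: global 17, outer 62, mid 124.
Step 2: inner() finds x = 124 in enclosing mid() scope.
Step 3: result = 124

The answer is 124.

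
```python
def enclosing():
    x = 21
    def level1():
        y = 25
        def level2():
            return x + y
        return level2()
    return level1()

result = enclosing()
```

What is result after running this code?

Step 1: x = 21 in enclosing. y = 25 in level1.
Step 2: level2() reads x = 21 and y = 25 from enclosing scopes.
Step 3: result = 21 + 25 = 46

The answer is 46.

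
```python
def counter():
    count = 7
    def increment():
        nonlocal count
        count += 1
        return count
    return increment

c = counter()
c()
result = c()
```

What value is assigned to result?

Step 1: counter() creates closure with count = 7.
Step 2: Each c() call increments count via nonlocal. After 2 calls: 7 + 2 = 9.
Step 3: result = 9

The answer is 9.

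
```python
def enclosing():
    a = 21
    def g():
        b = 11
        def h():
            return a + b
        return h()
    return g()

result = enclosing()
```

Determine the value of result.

Step 1: enclosing() defines a = 21. g() defines b = 11.
Step 2: h() accesses both from enclosing scopes: a = 21, b = 11.
Step 3: result = 21 + 11 = 32

The answer is 32.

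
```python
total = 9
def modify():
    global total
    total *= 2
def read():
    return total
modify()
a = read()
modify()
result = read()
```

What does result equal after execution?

Step 1: total = 9.
Step 2: First modify(): total = 9 * 2 = 18.
Step 3: Second modify(): total = 18 * 2 = 36.
Step 4: read() returns 36

The answer is 36.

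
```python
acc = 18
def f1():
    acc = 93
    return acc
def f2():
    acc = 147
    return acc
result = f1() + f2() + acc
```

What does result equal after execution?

Step 1: Each function shadows global acc with its own local.
Step 2: f1() returns 93, f2() returns 147.
Step 3: Global acc = 18 is unchanged. result = 93 + 147 + 18 = 258

The answer is 258.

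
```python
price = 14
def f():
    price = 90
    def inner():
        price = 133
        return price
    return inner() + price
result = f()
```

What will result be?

Step 1: f() has local price = 90. inner() has local price = 133.
Step 2: inner() returns its local price = 133.
Step 3: f() returns 133 + its own price (90) = 223

The answer is 223.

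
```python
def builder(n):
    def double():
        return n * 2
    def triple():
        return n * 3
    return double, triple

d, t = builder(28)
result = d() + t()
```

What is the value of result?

Step 1: Both closures capture the same n = 28.
Step 2: d() = 28 * 2 = 56, t() = 28 * 3 = 84.
Step 3: result = 56 + 84 = 140

The answer is 140.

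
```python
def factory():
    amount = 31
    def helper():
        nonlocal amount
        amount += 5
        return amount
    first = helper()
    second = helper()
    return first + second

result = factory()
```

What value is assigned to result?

Step 1: amount starts at 31.
Step 2: First call: amount = 31 + 5 = 36, returns 36.
Step 3: Second call: amount = 36 + 5 = 41, returns 41.
Step 4: result = 36 + 41 = 77

The answer is 77.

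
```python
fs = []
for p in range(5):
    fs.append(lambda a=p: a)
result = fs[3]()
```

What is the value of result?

Step 1: Default argument a=p captures p's value at each iteration.
Step 2: fs[3] captured a = 3 when p was 3.
Step 3: result = 3

The answer is 3.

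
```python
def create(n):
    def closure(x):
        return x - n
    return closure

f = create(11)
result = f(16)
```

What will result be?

Step 1: create(11) creates a closure capturing n = 11.
Step 2: f(16) computes 16 - 11 = 5.
Step 3: result = 5

The answer is 5.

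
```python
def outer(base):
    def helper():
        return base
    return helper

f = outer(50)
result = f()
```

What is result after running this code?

Step 1: outer(50) creates closure capturing base = 50.
Step 2: f() returns the captured base = 50.
Step 3: result = 50

The answer is 50.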